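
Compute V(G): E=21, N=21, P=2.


Formula: V(G) = E - N + 2P
V(G) = 21 - 21 + 2*2
V(G) = 0 + 4
V(G) = 4

4


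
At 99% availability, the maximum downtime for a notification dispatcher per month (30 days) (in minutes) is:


Formula: allowed downtime = period * (100 - SLA) / 100
Period (month (30 days)) = 43200 minutes
Unavailability fraction = (100 - 99.0) / 100
Allowed downtime = 43200 * (100 - 99.0) / 100
Allowed downtime = 432.0 minutes

432.0 minutes


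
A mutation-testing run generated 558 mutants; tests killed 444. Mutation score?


Mutation score = killed / total * 100
Mutation score = 444 / 558 * 100
Mutation score = 79.57%

79.57%


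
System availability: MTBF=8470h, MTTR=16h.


Availability = MTBF / (MTBF + MTTR)
Availability = 8470 / (8470 + 16)
Availability = 8470 / 8486
Availability = 99.8115%

99.8115%


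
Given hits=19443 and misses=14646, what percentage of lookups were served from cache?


Formula: hit rate = hits / (hits + misses) * 100
hit rate = 19443 / (19443 + 14646) * 100
hit rate = 19443 / 34089 * 100
hit rate = 57.04%

57.04%


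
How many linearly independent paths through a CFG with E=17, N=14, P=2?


Formula: V(G) = E - N + 2P
V(G) = 17 - 14 + 2*2
V(G) = 3 + 4
V(G) = 7

7


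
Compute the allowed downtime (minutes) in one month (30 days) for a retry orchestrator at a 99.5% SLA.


Formula: allowed downtime = period * (100 - SLA) / 100
Period (month (30 days)) = 43200 minutes
Unavailability fraction = (100 - 99.5) / 100
Allowed downtime = 43200 * (100 - 99.5) / 100
Allowed downtime = 216.0 minutes

216.0 minutes


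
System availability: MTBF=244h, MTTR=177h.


Availability = MTBF / (MTBF + MTTR)
Availability = 244 / (244 + 177)
Availability = 244 / 421
Availability = 57.9572%

57.9572%


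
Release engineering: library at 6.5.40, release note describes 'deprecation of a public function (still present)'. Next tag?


Current: 6.5.40
Change category: 'deprecation of a public function (still present)' → minor bump
SemVer rule: minor bump → increment MINOR, reset PATCH to 0 (MAJOR unchanged)
New: 6.6.0

6.6.0


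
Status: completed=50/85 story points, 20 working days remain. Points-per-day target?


Formula: Required rate = Remaining points / Days left
Remaining = 85 - 50 = 35 points
Required rate = 35 / 20 = 1.75 points/day

1.75 points/day


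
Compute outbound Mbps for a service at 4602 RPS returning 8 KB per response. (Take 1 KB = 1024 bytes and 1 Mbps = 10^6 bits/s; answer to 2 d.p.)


Formula: Mbps = payload_bytes * RPS * 8 / 1e6
Payload per request = 8 KB = 8 * 1024 = 8192 bytes
Total bytes/sec = 8192 * 4602 = 37699584
Total bits/sec = 37699584 * 8 = 301596672
Mbps = 301596672 / 1e6 = 301.6

301.6 Mbps


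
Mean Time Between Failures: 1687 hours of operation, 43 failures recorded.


Formula: MTBF = Total operating time / Number of failures
MTBF = 1687 / 43
MTBF = 39.23 hours

39.23 hours


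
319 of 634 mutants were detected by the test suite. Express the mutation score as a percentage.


Mutation score = killed / total * 100
Mutation score = 319 / 634 * 100
Mutation score = 50.32%

50.32%


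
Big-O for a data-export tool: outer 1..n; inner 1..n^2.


Reasoning: n times n^2
Complexity: O(n^3)

O(n^3)


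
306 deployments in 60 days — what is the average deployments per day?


Formula: deployments per day = releases / days
= 306 / 60
= 5.1 deploys/day
(equivalently, 35.7 deploys/week)

5.1 deploys/day


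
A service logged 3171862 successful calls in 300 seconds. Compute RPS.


Formula: throughput = requests / seconds
throughput = 3171862 / 300
throughput = 10572.87 requests/second

10572.87 requests/second


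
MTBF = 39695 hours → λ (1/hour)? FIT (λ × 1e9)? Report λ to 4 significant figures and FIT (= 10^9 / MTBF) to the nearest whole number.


Formula: λ = 1 / MTBF; FIT = λ × 1e9 = 1e9 / MTBF
λ = 1 / 39695 ≈ 2.519e-05 failures/hour
FIT = 1e9 / 39695 ≈ 25192 failures per 1e9 hours (nearest whole number)

λ = 2.519e-05 /h, FIT = 25192


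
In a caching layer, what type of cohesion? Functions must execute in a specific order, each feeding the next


Reasoning: Output of one is input to next
Type: Sequential cohesion

Sequential cohesion


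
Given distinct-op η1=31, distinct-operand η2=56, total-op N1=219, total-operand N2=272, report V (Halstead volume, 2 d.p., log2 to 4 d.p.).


Formula: V = N * log2(η), where N = N1 + N2 and η = η1 + η2
η = 31 + 56 = 87
N = 219 + 272 = 491
log2(87) ≈ 6.4429
V = 491 * 6.4429 = 3163.46

3163.46


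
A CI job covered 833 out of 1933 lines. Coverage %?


Coverage = covered / total * 100
Coverage = 833 / 1933 * 100
Coverage = 43.09%

43.09%


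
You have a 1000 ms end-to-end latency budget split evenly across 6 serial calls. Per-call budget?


Formula: per_stage = total_budget / stages
per_stage = 1000 / 6
per_stage = 166.67 ms

166.67 ms


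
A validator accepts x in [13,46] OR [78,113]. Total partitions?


Valid ranges: [13,46] and [78,113]
Class 1: x < 13 — invalid
Class 2: 13 ≤ x ≤ 46 — valid
Class 3: 46 < x < 78 — invalid (gap between ranges)
Class 4: 78 ≤ x ≤ 113 — valid
Class 5: x > 113 — invalid
Total equivalence classes: 5

5 equivalence classes


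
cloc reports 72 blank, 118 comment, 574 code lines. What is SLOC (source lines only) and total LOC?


Total LOC = blank + comment + code
Total LOC = 72 + 118 + 574 = 764
SLOC (source only) = code = 574

Total LOC: 764, SLOC: 574


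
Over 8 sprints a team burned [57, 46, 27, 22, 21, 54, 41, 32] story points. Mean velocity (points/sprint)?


Formula: Avg velocity = Total points / Number of sprints
Points: [57, 46, 27, 22, 21, 54, 41, 32]
Sum = 57 + 46 + 27 + 22 + 21 + 54 + 41 + 32 = 300
Avg velocity = 300 / 8 = 37.5 points/sprint

37.5 points/sprint


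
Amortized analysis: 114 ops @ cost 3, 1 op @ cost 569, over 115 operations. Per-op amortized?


Formula: Amortized cost = Total cost / Operations
Total cost = (114 * 3) + (1 * 569)
Total cost = 342 + 569 = 911
Amortized = 911 / 115 = 7.9217

7.9217


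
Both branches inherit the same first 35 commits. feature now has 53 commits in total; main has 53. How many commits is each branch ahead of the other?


Common ancestor: commit #35
feature commits after divergence: 53 - 35 = 18
main commits after divergence: 53 - 35 = 18
feature is 18 commits ahead of main
main is 18 commits ahead of feature

feature ahead: 18, main ahead: 18


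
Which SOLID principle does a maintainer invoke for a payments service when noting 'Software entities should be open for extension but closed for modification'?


This describes the Open/Closed Principle (OCP)

Open/Closed Principle (OCP)


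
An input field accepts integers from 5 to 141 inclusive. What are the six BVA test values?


Range: [5, 141]
Boundaries: just below min, min, min+1, max-1, max, just above max
Values: [4, 5, 6, 140, 141, 142]

[4, 5, 6, 140, 141, 142]


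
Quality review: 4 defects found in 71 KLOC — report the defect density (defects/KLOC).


Defect density = defects / KLOC
Defect density = 4 / 71
Defect density = 0.056 defects/KLOC

0.056 defects/KLOC


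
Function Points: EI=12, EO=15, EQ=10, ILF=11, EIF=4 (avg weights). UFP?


UFP = EI*4 + EO*5 + EQ*4 + ILF*10 + EIF*7
UFP = 12*4 + 15*5 + 10*4 + 11*10 + 4*7
UFP = 48 + 75 + 40 + 110 + 28
UFP = 301

301


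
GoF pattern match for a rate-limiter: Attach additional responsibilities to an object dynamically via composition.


This matches the Decorator pattern

Decorator


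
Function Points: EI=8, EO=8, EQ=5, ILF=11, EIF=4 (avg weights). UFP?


UFP = EI*4 + EO*5 + EQ*4 + ILF*10 + EIF*7
UFP = 8*4 + 8*5 + 5*4 + 11*10 + 4*7
UFP = 32 + 40 + 20 + 110 + 28
UFP = 230

230


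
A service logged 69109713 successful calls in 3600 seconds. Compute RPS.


Formula: throughput = requests / seconds
throughput = 69109713 / 3600
throughput = 19197.14 requests/second

19197.14 requests/second


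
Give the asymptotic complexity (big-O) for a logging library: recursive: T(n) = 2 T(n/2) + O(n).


Reasoning: master theorem case 2 (merge-sort recurrence)
Complexity: O(n log n)

O(n log n)


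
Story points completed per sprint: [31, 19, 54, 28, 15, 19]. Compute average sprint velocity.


Formula: Avg velocity = Total points / Number of sprints
Points: [31, 19, 54, 28, 15, 19]
Sum = 31 + 19 + 54 + 28 + 15 + 19 = 166
Avg velocity = 166 / 6 = 27.67 points/sprint

27.67 points/sprint


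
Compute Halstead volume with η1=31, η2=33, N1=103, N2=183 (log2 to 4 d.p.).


Formula: V = N * log2(η), where N = N1 + N2 and η = η1 + η2
η = 31 + 33 = 64
N = 103 + 183 = 286
log2(64) ≈ 6.0000
V = 286 * 6.0000 = 1716.00

1716.00


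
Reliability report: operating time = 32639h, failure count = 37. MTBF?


Formula: MTBF = Total operating time / Number of failures
MTBF = 32639 / 37
MTBF = 882.14 hours

882.14 hours


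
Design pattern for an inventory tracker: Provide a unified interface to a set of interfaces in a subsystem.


This matches the Facade pattern

Facade


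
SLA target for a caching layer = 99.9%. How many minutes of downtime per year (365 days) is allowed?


Formula: allowed downtime = period * (100 - SLA) / 100
Period (year (365 days)) = 525600 minutes
Unavailability fraction = (100 - 99.9) / 100
Allowed downtime = 525600 * (100 - 99.9) / 100
Allowed downtime = 525.6 minutes

525.6 minutes


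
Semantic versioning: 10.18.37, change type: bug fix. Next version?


Current: 10.18.37
Change category: 'bug fix' → patch bump
SemVer rule: patch bump → increment PATCH (MAJOR and MINOR unchanged)
New: 10.18.38

10.18.38


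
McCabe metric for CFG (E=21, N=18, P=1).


Formula: V(G) = E - N + 2P
V(G) = 21 - 18 + 2*1
V(G) = 3 + 2
V(G) = 5

5


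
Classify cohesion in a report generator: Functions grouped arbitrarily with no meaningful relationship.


Reasoning: Worst: random grouping
Type: Coincidental cohesion

Coincidental cohesion


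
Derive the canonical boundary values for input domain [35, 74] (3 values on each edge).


Range: [35, 74]
Boundaries: just below min, min, min+1, max-1, max, just above max
Values: [34, 35, 36, 73, 74, 75]

[34, 35, 36, 73, 74, 75]


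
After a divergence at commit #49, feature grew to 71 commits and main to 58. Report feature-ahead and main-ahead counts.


Common ancestor: commit #49
feature commits after divergence: 71 - 49 = 22
main commits after divergence: 58 - 49 = 9
feature is 22 commits ahead of main
main is 9 commits ahead of feature

feature ahead: 22, main ahead: 9


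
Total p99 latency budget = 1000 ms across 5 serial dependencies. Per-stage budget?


Formula: per_stage = total_budget / stages
per_stage = 1000 / 5
per_stage = 200.0 ms

200.0 ms


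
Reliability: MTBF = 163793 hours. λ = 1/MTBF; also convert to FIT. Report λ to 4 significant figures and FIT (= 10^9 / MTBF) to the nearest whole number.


Formula: λ = 1 / MTBF; FIT = λ × 1e9 = 1e9 / MTBF
λ = 1 / 163793 ≈ 6.105e-06 failures/hour
FIT = 1e9 / 163793 ≈ 6105 failures per 1e9 hours (nearest whole number)

λ = 6.105e-06 /h, FIT = 6105


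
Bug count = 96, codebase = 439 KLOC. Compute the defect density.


Defect density = defects / KLOC
Defect density = 96 / 439
Defect density = 0.219 defects/KLOC

0.219 defects/KLOC


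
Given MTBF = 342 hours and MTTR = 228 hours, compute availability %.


Availability = MTBF / (MTBF + MTTR)
Availability = 342 / (342 + 228)
Availability = 342 / 570
Availability = 60.0%

60.0%


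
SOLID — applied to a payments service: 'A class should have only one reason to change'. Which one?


This describes the Single Responsibility Principle (SRP)

Single Responsibility Principle (SRP)


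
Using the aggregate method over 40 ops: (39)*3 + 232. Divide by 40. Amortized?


Formula: Amortized cost = Total cost / Operations
Total cost = (39 * 3) + (1 * 232)
Total cost = 117 + 232 = 349
Amortized = 349 / 40 = 8.725

8.725


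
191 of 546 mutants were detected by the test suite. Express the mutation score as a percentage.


Mutation score = killed / total * 100
Mutation score = 191 / 546 * 100
Mutation score = 34.98%

34.98%


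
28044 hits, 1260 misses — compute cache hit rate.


Formula: hit rate = hits / (hits + misses) * 100
hit rate = 28044 / (28044 + 1260) * 100
hit rate = 28044 / 29304 * 100
hit rate = 95.7%

95.7%


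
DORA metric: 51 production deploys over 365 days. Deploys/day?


Formula: deployments per day = releases / days
= 51 / 365
= 0.14 deploys/day
(equivalently, 0.98 deploys/week)

0.14 deploys/day


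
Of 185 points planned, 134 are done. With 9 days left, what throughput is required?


Formula: Required rate = Remaining points / Days left
Remaining = 185 - 134 = 51 points
Required rate = 51 / 9 = 5.67 points/day

5.67 points/day


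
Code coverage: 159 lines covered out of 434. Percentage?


Coverage = covered / total * 100
Coverage = 159 / 434 * 100
Coverage = 36.64%

36.64%


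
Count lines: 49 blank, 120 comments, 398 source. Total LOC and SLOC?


Total LOC = blank + comment + code
Total LOC = 49 + 120 + 398 = 567
SLOC (source only) = code = 398

Total LOC: 567, SLOC: 398


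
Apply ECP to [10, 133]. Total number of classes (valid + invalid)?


Valid range: [10, 133]
Class 1: x < 10 — invalid
Class 2: 10 ≤ x ≤ 133 — valid
Class 3: x > 133 — invalid
Total equivalence classes: 3

3 equivalence classes


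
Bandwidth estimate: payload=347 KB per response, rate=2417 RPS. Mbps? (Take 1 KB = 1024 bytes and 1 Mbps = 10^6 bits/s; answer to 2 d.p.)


Formula: Mbps = payload_bytes * RPS * 8 / 1e6
Payload per request = 347 KB = 347 * 1024 = 355328 bytes
Total bytes/sec = 355328 * 2417 = 858827776
Total bits/sec = 858827776 * 8 = 6870622208
Mbps = 6870622208 / 1e6 = 6870.62

6870.62 Mbps


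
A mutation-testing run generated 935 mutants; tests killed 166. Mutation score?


Mutation score = killed / total * 100
Mutation score = 166 / 935 * 100
Mutation score = 17.75%

17.75%


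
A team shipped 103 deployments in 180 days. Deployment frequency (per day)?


Formula: deployments per day = releases / days
= 103 / 180
= 0.572 deploys/day
(equivalently, 4.01 deploys/week)

0.572 deploys/day


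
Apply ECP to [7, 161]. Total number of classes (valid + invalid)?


Valid range: [7, 161]
Class 1: x < 7 — invalid
Class 2: 7 ≤ x ≤ 161 — valid
Class 3: x > 161 — invalid
Total equivalence classes: 3

3 equivalence classes


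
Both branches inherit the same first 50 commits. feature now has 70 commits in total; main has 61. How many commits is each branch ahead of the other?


Common ancestor: commit #50
feature commits after divergence: 70 - 50 = 20
main commits after divergence: 61 - 50 = 11
feature is 20 commits ahead of main
main is 11 commits ahead of feature

feature ahead: 20, main ahead: 11


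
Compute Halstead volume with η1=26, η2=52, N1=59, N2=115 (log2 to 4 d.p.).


Formula: V = N * log2(η), where N = N1 + N2 and η = η1 + η2
η = 26 + 52 = 78
N = 59 + 115 = 174
log2(78) ≈ 6.2854
V = 174 * 6.2854 = 1093.66

1093.66


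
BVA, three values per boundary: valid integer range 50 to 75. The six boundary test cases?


Range: [50, 75]
Boundaries: just below min, min, min+1, max-1, max, just above max
Values: [49, 50, 51, 74, 75, 76]

[49, 50, 51, 74, 75, 76]


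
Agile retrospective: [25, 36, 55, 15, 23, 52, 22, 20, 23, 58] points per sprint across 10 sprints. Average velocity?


Formula: Avg velocity = Total points / Number of sprints
Points: [25, 36, 55, 15, 23, 52, 22, 20, 23, 58]
Sum = 25 + 36 + 55 + 15 + 23 + 52 + 22 + 20 + 23 + 58 = 329
Avg velocity = 329 / 10 = 32.9 points/sprint

32.9 points/sprint


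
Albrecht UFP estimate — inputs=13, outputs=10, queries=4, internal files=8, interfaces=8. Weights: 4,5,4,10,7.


UFP = EI*4 + EO*5 + EQ*4 + ILF*10 + EIF*7
UFP = 13*4 + 10*5 + 4*4 + 8*10 + 8*7
UFP = 52 + 50 + 16 + 80 + 56
UFP = 254

254


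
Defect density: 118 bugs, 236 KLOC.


Defect density = defects / KLOC
Defect density = 118 / 236
Defect density = 0.5 defects/KLOC

0.5 defects/KLOC


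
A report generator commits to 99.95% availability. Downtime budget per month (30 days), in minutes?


Formula: allowed downtime = period * (100 - SLA) / 100
Period (month (30 days)) = 43200 minutes
Unavailability fraction = (100 - 99.95) / 100
Allowed downtime = 43200 * (100 - 99.95) / 100
Allowed downtime = 21.6 minutes

21.6 minutes


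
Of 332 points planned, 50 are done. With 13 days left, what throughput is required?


Formula: Required rate = Remaining points / Days left
Remaining = 332 - 50 = 282 points
Required rate = 282 / 13 = 21.69 points/day

21.69 points/day


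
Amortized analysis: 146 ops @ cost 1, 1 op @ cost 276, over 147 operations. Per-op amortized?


Formula: Amortized cost = Total cost / Operations
Total cost = (146 * 1) + (1 * 276)
Total cost = 146 + 276 = 422
Amortized = 422 / 147 = 2.8707

2.8707


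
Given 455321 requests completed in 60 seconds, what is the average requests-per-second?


Formula: throughput = requests / seconds
throughput = 455321 / 60
throughput = 7588.68 requests/second

7588.68 requests/second


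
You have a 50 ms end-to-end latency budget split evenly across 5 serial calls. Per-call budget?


Formula: per_stage = total_budget / stages
per_stage = 50 / 5
per_stage = 10.0 ms

10.0 ms


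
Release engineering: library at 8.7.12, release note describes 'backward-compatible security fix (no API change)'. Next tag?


Current: 8.7.12
Change category: 'backward-compatible security fix (no API change)' → patch bump
SemVer rule: patch bump → increment PATCH (MAJOR and MINOR unchanged)
New: 8.7.13

8.7.13


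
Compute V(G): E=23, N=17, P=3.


Formula: V(G) = E - N + 2P
V(G) = 23 - 17 + 2*3
V(G) = 6 + 6
V(G) = 12

12


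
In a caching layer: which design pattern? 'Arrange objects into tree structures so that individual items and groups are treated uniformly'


This matches the Composite pattern

Composite


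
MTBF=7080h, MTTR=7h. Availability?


Availability = MTBF / (MTBF + MTTR)
Availability = 7080 / (7080 + 7)
Availability = 7080 / 7087
Availability = 99.9012%

99.9012%


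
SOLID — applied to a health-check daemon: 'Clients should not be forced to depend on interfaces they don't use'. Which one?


This describes the Interface Segregation Principle (ISP)

Interface Segregation Principle (ISP)


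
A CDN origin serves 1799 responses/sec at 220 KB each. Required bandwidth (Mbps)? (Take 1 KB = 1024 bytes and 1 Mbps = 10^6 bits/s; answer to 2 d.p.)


Formula: Mbps = payload_bytes * RPS * 8 / 1e6
Payload per request = 220 KB = 220 * 1024 = 225280 bytes
Total bytes/sec = 225280 * 1799 = 405278720
Total bits/sec = 405278720 * 8 = 3242229760
Mbps = 3242229760 / 1e6 = 3242.23

3242.23 Mbps


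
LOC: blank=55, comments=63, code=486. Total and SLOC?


Total LOC = blank + comment + code
Total LOC = 55 + 63 + 486 = 604
SLOC (source only) = code = 486

Total LOC: 604, SLOC: 486


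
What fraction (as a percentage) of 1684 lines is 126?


Coverage = covered / total * 100
Coverage = 126 / 1684 * 100
Coverage = 7.48%

7.48%


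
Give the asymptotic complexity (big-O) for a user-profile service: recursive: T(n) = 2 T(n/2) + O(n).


Reasoning: master theorem case 2 (merge-sort recurrence)
Complexity: O(n log n)

O(n log n)


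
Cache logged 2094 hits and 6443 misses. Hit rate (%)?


Formula: hit rate = hits / (hits + misses) * 100
hit rate = 2094 / (2094 + 6443) * 100
hit rate = 2094 / 8537 * 100
hit rate = 24.53%

24.53%


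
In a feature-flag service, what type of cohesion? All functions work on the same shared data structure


Reasoning: Functions share data
Type: Communicational cohesion

Communicational cohesion


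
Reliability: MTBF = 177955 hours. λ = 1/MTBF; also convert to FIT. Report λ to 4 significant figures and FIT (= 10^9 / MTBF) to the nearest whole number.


Formula: λ = 1 / MTBF; FIT = λ × 1e9 = 1e9 / MTBF
λ = 1 / 177955 ≈ 5.619e-06 failures/hour
FIT = 1e9 / 177955 ≈ 5619 failures per 1e9 hours (nearest whole number)

λ = 5.619e-06 /h, FIT = 5619


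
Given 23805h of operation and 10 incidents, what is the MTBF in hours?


Formula: MTBF = Total operating time / Number of failures
MTBF = 23805 / 10
MTBF = 2380.5 hours

2380.5 hours


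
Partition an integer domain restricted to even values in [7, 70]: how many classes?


Constraint: even integers in [7, 70]
Class 1: x < 7 — out-of-range invalid
Class 2: x in [7,70] but odd — wrong type invalid
Class 3: x in [7,70] and even — valid
Class 4: x > 70 — out-of-range invalid
Total equivalence classes: 4

4 equivalence classes


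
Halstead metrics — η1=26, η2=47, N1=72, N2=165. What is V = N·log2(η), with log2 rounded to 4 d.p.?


Formula: V = N * log2(η), where N = N1 + N2 and η = η1 + η2
η = 26 + 47 = 73
N = 72 + 165 = 237
log2(73) ≈ 6.1898
V = 237 * 6.1898 = 1466.98

1466.98


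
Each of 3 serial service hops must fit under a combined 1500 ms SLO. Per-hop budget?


Formula: per_stage = total_budget / stages
per_stage = 1500 / 3
per_stage = 500.0 ms

500.0 ms


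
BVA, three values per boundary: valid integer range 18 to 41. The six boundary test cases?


Range: [18, 41]
Boundaries: just below min, min, min+1, max-1, max, just above max
Values: [17, 18, 19, 40, 41, 42]

[17, 18, 19, 40, 41, 42]


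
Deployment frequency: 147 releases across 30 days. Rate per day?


Formula: deployments per day = releases / days
= 147 / 30
= 4.9 deploys/day
(equivalently, 34.3 deploys/week)

4.9 deploys/day


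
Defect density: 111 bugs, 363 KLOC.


Defect density = defects / KLOC
Defect density = 111 / 363
Defect density = 0.306 defects/KLOC

0.306 defects/KLOC


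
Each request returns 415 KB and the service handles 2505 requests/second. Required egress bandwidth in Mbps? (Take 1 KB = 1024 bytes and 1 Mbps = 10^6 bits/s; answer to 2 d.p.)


Formula: Mbps = payload_bytes * RPS * 8 / 1e6
Payload per request = 415 KB = 415 * 1024 = 424960 bytes
Total bytes/sec = 424960 * 2505 = 1064524800
Total bits/sec = 1064524800 * 8 = 8516198400
Mbps = 8516198400 / 1e6 = 8516.2

8516.2 Mbps


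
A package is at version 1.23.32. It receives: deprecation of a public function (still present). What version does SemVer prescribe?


Current: 1.23.32
Change category: 'deprecation of a public function (still present)' → minor bump
SemVer rule: minor bump → increment MINOR, reset PATCH to 0 (MAJOR unchanged)
New: 1.24.0

1.24.0


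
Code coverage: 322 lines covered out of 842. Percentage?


Coverage = covered / total * 100
Coverage = 322 / 842 * 100
Coverage = 38.24%

38.24%


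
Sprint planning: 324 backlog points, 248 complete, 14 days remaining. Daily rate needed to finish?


Formula: Required rate = Remaining points / Days left
Remaining = 324 - 248 = 76 points
Required rate = 76 / 14 = 5.43 points/day

5.43 points/day


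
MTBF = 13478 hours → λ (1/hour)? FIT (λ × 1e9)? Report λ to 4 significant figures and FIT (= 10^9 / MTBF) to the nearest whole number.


Formula: λ = 1 / MTBF; FIT = λ × 1e9 = 1e9 / MTBF
λ = 1 / 13478 ≈ 7.419e-05 failures/hour
FIT = 1e9 / 13478 ≈ 74195 failures per 1e9 hours (nearest whole number)

λ = 7.419e-05 /h, FIT = 74195


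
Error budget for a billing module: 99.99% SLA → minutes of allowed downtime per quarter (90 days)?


Formula: allowed downtime = period * (100 - SLA) / 100
Period (quarter (90 days)) = 129600 minutes
Unavailability fraction = (100 - 99.99) / 100
Allowed downtime = 129600 * (100 - 99.99) / 100
Allowed downtime = 12.96 minutes

12.96 minutes


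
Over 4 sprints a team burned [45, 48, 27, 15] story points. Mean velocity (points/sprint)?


Formula: Avg velocity = Total points / Number of sprints
Points: [45, 48, 27, 15]
Sum = 45 + 48 + 27 + 15 = 135
Avg velocity = 135 / 4 = 33.75 points/sprint

33.75 points/sprint


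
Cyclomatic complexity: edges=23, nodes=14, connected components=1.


Formula: V(G) = E - N + 2P
V(G) = 23 - 14 + 2*1
V(G) = 9 + 2
V(G) = 11

11


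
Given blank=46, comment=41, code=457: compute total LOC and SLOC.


Total LOC = blank + comment + code
Total LOC = 46 + 41 + 457 = 544
SLOC (source only) = code = 457

Total LOC: 544, SLOC: 457


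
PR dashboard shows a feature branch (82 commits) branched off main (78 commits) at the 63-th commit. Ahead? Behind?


Common ancestor: commit #63
feature commits after divergence: 82 - 63 = 19
main commits after divergence: 78 - 63 = 15
feature is 19 commits ahead of main
main is 15 commits ahead of feature

feature ahead: 19, main ahead: 15


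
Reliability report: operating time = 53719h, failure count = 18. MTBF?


Formula: MTBF = Total operating time / Number of failures
MTBF = 53719 / 18
MTBF = 2984.39 hours

2984.39 hours


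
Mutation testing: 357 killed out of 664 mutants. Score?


Mutation score = killed / total * 100
Mutation score = 357 / 664 * 100
Mutation score = 53.77%

53.77%


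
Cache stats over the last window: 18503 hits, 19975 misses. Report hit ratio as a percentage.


Formula: hit rate = hits / (hits + misses) * 100
hit rate = 18503 / (18503 + 19975) * 100
hit rate = 18503 / 38478 * 100
hit rate = 48.09%

48.09%


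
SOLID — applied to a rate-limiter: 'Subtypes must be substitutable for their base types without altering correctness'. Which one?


This describes the Liskov Substitution Principle (LSP)

Liskov Substitution Principle (LSP)


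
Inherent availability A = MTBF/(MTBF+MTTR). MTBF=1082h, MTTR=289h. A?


Availability = MTBF / (MTBF + MTTR)
Availability = 1082 / (1082 + 289)
Availability = 1082 / 1371
Availability = 78.9205%

78.9205%


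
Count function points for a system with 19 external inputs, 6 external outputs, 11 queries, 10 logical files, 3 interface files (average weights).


UFP = EI*4 + EO*5 + EQ*4 + ILF*10 + EIF*7
UFP = 19*4 + 6*5 + 11*4 + 10*10 + 3*7
UFP = 76 + 30 + 44 + 100 + 21
UFP = 271

271


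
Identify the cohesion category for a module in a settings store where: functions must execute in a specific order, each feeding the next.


Reasoning: Output of one is input to next
Type: Sequential cohesion

Sequential cohesion


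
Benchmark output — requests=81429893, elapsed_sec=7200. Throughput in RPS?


Formula: throughput = requests / seconds
throughput = 81429893 / 7200
throughput = 11309.71 requests/second

11309.71 requests/second


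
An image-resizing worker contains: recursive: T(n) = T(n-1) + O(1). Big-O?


Reasoning: linear recursion with constant work per frame
Complexity: O(n)

O(n)


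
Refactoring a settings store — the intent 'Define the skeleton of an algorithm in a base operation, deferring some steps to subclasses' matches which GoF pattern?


This matches the Template Method pattern

Template Method


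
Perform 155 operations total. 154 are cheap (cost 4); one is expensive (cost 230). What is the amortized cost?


Formula: Amortized cost = Total cost / Operations
Total cost = (154 * 4) + (1 * 230)
Total cost = 616 + 230 = 846
Amortized = 846 / 155 = 5.4581

5.4581


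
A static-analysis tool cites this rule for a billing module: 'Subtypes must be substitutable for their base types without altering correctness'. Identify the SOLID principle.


This describes the Liskov Substitution Principle (LSP)

Liskov Substitution Principle (LSP)


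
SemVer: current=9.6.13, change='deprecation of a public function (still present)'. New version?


Current: 9.6.13
Change category: 'deprecation of a public function (still present)' → minor bump
SemVer rule: minor bump → increment MINOR, reset PATCH to 0 (MAJOR unchanged)
New: 9.7.0

9.7.0


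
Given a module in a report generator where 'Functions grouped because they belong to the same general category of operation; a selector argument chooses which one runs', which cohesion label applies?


Reasoning: Grouped by category of activity, not by data or sequence
Type: Logical cohesion

Logical cohesion


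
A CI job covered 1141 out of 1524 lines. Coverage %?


Coverage = covered / total * 100
Coverage = 1141 / 1524 * 100
Coverage = 74.87%

74.87%


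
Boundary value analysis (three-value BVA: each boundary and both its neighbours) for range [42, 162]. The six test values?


Range: [42, 162]
Boundaries: just below min, min, min+1, max-1, max, just above max
Values: [41, 42, 43, 161, 162, 163]

[41, 42, 43, 161, 162, 163]


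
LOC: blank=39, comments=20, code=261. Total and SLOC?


Total LOC = blank + comment + code
Total LOC = 39 + 20 + 261 = 320
SLOC (source only) = code = 261

Total LOC: 320, SLOC: 261


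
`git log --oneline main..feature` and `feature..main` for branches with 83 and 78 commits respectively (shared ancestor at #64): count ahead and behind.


Common ancestor: commit #64
feature commits after divergence: 83 - 64 = 19
main commits after divergence: 78 - 64 = 14
feature is 19 commits ahead of main
main is 14 commits ahead of feature

feature ahead: 19, main ahead: 14


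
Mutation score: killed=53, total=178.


Mutation score = killed / total * 100
Mutation score = 53 / 178 * 100
Mutation score = 29.78%

29.78%


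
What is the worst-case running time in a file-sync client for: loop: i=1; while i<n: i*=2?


Reasoning: i doubles each step so iterations are log2(n)
Complexity: O(log n)

O(log n)


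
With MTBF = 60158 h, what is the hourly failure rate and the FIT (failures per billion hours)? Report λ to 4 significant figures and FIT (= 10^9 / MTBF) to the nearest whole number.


Formula: λ = 1 / MTBF; FIT = λ × 1e9 = 1e9 / MTBF
λ = 1 / 60158 ≈ 1.662e-05 failures/hour
FIT = 1e9 / 60158 ≈ 16623 failures per 1e9 hours (nearest whole number)

λ = 1.662e-05 /h, FIT = 16623


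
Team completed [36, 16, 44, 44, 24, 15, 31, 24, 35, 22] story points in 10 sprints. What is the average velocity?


Formula: Avg velocity = Total points / Number of sprints
Points: [36, 16, 44, 44, 24, 15, 31, 24, 35, 22]
Sum = 36 + 16 + 44 + 44 + 24 + 15 + 31 + 24 + 35 + 22 = 291
Avg velocity = 291 / 10 = 29.1 points/sprint

29.1 points/sprint


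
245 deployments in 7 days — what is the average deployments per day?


Formula: deployments per day = releases / days
= 245 / 7
= 35.0 deploys/day
(equivalently, 245.0 deploys/week)

35.0 deploys/day


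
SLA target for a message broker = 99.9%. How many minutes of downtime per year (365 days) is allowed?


Formula: allowed downtime = period * (100 - SLA) / 100
Period (year (365 days)) = 525600 minutes
Unavailability fraction = (100 - 99.9) / 100
Allowed downtime = 525600 * (100 - 99.9) / 100
Allowed downtime = 525.6 minutes

525.6 minutes


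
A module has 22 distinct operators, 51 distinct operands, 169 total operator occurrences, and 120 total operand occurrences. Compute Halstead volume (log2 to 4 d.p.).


Formula: V = N * log2(η), where N = N1 + N2 and η = η1 + η2
η = 22 + 51 = 73
N = 169 + 120 = 289
log2(73) ≈ 6.1898
V = 289 * 6.1898 = 1788.85

1788.85


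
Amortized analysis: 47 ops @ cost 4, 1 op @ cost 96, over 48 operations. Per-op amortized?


Formula: Amortized cost = Total cost / Operations
Total cost = (47 * 4) + (1 * 96)
Total cost = 188 + 96 = 284
Amortized = 284 / 48 = 5.9167

5.9167


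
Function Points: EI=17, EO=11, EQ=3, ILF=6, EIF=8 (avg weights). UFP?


UFP = EI*4 + EO*5 + EQ*4 + ILF*10 + EIF*7
UFP = 17*4 + 11*5 + 3*4 + 6*10 + 8*7
UFP = 68 + 55 + 12 + 60 + 56
UFP = 251

251


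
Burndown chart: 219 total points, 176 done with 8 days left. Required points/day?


Formula: Required rate = Remaining points / Days left
Remaining = 219 - 176 = 43 points
Required rate = 43 / 8 = 5.38 points/day

5.38 points/day


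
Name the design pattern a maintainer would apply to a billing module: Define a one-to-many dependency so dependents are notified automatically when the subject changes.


This matches the Observer pattern

Observer


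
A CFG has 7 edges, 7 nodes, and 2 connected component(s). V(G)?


Formula: V(G) = E - N + 2P
V(G) = 7 - 7 + 2*2
V(G) = 0 + 4
V(G) = 4

4


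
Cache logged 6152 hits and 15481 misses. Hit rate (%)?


Formula: hit rate = hits / (hits + misses) * 100
hit rate = 6152 / (6152 + 15481) * 100
hit rate = 6152 / 21633 * 100
hit rate = 28.44%

28.44%


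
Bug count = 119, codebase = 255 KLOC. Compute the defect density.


Defect density = defects / KLOC
Defect density = 119 / 255
Defect density = 0.467 defects/KLOC

0.467 defects/KLOC


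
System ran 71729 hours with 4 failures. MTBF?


Formula: MTBF = Total operating time / Number of failures
MTBF = 71729 / 4
MTBF = 17932.25 hours

17932.25 hours


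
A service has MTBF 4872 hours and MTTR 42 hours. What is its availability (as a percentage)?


Availability = MTBF / (MTBF + MTTR)
Availability = 4872 / (4872 + 42)
Availability = 4872 / 4914
Availability = 99.1453%

99.1453%


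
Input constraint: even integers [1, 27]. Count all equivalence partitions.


Constraint: even integers in [1, 27]
Class 1: x < 1 — out-of-range invalid
Class 2: x in [1,27] but odd — wrong type invalid
Class 3: x in [1,27] and even — valid
Class 4: x > 27 — out-of-range invalid
Total equivalence classes: 4

4 equivalence classes


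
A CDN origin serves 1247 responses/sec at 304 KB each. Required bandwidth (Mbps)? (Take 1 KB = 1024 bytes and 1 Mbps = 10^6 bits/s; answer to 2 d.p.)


Formula: Mbps = payload_bytes * RPS * 8 / 1e6
Payload per request = 304 KB = 304 * 1024 = 311296 bytes
Total bytes/sec = 311296 * 1247 = 388186112
Total bits/sec = 388186112 * 8 = 3105488896
Mbps = 3105488896 / 1e6 = 3105.49

3105.49 Mbps


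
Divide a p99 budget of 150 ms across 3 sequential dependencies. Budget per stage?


Formula: per_stage = total_budget / stages
per_stage = 150 / 3
per_stage = 50.0 ms

50.0 ms


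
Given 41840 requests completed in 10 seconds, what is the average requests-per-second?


Formula: throughput = requests / seconds
throughput = 41840 / 10
throughput = 4184.0 requests/second

4184.0 requests/second


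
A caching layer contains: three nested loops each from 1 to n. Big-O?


Reasoning: three levels of nesting over n
Complexity: O(n^3)

O(n^3)


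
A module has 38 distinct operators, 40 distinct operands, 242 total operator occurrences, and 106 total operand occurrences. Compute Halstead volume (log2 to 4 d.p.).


Formula: V = N * log2(η), where N = N1 + N2 and η = η1 + η2
η = 38 + 40 = 78
N = 242 + 106 = 348
log2(78) ≈ 6.2854
V = 348 * 6.2854 = 2187.32

2187.32


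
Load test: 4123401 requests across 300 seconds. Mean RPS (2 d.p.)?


Formula: throughput = requests / seconds
throughput = 4123401 / 300
throughput = 13744.67 requests/second

13744.67 requests/second


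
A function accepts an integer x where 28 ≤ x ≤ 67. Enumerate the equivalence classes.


Valid range: [28, 67]
Class 1: x < 28 — invalid
Class 2: 28 ≤ x ≤ 67 — valid
Class 3: x > 67 — invalid
Total equivalence classes: 3

3 equivalence classes


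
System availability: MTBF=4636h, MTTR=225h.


Availability = MTBF / (MTBF + MTTR)
Availability = 4636 / (4636 + 225)
Availability = 4636 / 4861
Availability = 95.3713%

95.3713%


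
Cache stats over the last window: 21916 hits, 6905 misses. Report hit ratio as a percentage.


Formula: hit rate = hits / (hits + misses) * 100
hit rate = 21916 / (21916 + 6905) * 100
hit rate = 21916 / 28821 * 100
hit rate = 76.04%

76.04%


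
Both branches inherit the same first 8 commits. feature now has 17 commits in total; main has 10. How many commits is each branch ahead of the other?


Common ancestor: commit #8
feature commits after divergence: 17 - 8 = 9
main commits after divergence: 10 - 8 = 2
feature is 9 commits ahead of main
main is 2 commits ahead of feature

feature ahead: 9, main ahead: 2


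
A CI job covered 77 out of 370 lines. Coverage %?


Coverage = covered / total * 100
Coverage = 77 / 370 * 100
Coverage = 20.81%

20.81%


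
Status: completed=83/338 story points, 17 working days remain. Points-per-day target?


Formula: Required rate = Remaining points / Days left
Remaining = 338 - 83 = 255 points
Required rate = 255 / 17 = 15.0 points/day

15.0 points/day


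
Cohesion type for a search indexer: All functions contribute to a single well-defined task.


Reasoning: Best: single purpose
Type: Functional cohesion

Functional cohesion


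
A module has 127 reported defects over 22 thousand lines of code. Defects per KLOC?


Defect density = defects / KLOC
Defect density = 127 / 22
Defect density = 5.773 defects/KLOC

5.773 defects/KLOC


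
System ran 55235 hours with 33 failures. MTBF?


Formula: MTBF = Total operating time / Number of failures
MTBF = 55235 / 33
MTBF = 1673.79 hours

1673.79 hours


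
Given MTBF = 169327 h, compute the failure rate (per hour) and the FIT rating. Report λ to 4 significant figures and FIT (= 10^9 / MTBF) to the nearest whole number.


Formula: λ = 1 / MTBF; FIT = λ × 1e9 = 1e9 / MTBF
λ = 1 / 169327 ≈ 5.906e-06 failures/hour
FIT = 1e9 / 169327 ≈ 5906 failures per 1e9 hours (nearest whole number)

λ = 5.906e-06 /h, FIT = 5906


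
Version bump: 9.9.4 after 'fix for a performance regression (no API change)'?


Current: 9.9.4
Change category: 'fix for a performance regression (no API change)' → patch bump
SemVer rule: patch bump → increment PATCH (MAJOR and MINOR unchanged)
New: 9.9.5

9.9.5


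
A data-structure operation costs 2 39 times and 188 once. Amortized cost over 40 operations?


Formula: Amortized cost = Total cost / Operations
Total cost = (39 * 2) + (1 * 188)
Total cost = 78 + 188 = 266
Amortized = 266 / 40 = 6.65

6.65


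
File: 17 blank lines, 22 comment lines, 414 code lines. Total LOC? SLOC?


Total LOC = blank + comment + code
Total LOC = 17 + 22 + 414 = 453
SLOC (source only) = code = 414

Total LOC: 453, SLOC: 414


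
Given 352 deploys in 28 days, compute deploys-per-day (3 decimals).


Formula: deployments per day = releases / days
= 352 / 28
= 12.571 deploys/day
(equivalently, 88.0 deploys/week)

12.571 deploys/day


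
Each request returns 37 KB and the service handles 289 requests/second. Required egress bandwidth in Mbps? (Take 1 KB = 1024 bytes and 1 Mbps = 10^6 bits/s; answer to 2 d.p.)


Formula: Mbps = payload_bytes * RPS * 8 / 1e6
Payload per request = 37 KB = 37 * 1024 = 37888 bytes
Total bytes/sec = 37888 * 289 = 10949632
Total bits/sec = 10949632 * 8 = 87597056
Mbps = 87597056 / 1e6 = 87.6

87.6 Mbps


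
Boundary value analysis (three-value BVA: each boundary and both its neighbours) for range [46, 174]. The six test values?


Range: [46, 174]
Boundaries: just below min, min, min+1, max-1, max, just above max
Values: [45, 46, 47, 173, 174, 175]

[45, 46, 47, 173, 174, 175]


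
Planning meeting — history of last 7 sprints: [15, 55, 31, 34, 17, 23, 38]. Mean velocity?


Formula: Avg velocity = Total points / Number of sprints
Points: [15, 55, 31, 34, 17, 23, 38]
Sum = 15 + 55 + 31 + 34 + 17 + 23 + 38 = 213
Avg velocity = 213 / 7 = 30.43 points/sprint

30.43 points/sprint


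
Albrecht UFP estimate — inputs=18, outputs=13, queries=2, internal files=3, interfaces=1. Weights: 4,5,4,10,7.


UFP = EI*4 + EO*5 + EQ*4 + ILF*10 + EIF*7
UFP = 18*4 + 13*5 + 2*4 + 3*10 + 1*7
UFP = 72 + 65 + 8 + 30 + 7
UFP = 182

182


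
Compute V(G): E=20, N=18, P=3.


Formula: V(G) = E - N + 2P
V(G) = 20 - 18 + 2*3
V(G) = 2 + 6
V(G) = 8

8


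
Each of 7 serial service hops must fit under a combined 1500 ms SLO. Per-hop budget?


Formula: per_stage = total_budget / stages
per_stage = 1500 / 7
per_stage = 214.29 ms

214.29 ms
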